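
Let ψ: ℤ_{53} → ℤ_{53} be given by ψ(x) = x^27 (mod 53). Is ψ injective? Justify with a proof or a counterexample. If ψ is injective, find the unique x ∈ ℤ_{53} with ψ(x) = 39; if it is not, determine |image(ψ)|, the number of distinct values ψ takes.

Since 53 is prime, the nonzero elements of ℤ_{53} form a cyclic group of order 52.
As gcd(27, 52) = 1, raising to the 27th power is a bijection on this group: if u^27 ≡ v^27 then (uv^{−1})^27 = 1, and the only element of order dividing gcd(27, 52) = 1 is 1, so u = v.
With ψ(0) = 0 this makes ψ injective on all of ℤ_{53}, hence bijective (finite equal-size domain and codomain). In particular ψ is injective.
Since ψ is injective, we find the preimage of 39. The inverse of x ↦ x^27 on (ℤ_{53})^× is x ↦ x^27, because 27·27 = 729 = 14·52 + 1 ≡ 1 (mod 52) and x^{52} = 1 for x ≠ 0 (Fermat). So ψ⁻¹(39) = 39^27 mod 53.
Repeated squaring mod 53: 39^1 ≡ 39, 39^2 ≡ 39² = 1521 ≡ 37, 39^4 ≡ 37² = 1369 ≡ 44, 39^8 ≡ 44² = 1936 ≡ 28, 39^16 ≡ 28² = 784 ≡ 42. Since 27 = 16 + 8 + 2 + 1, 39^27 ≡ 42·28·37·39: 42·28 = 1176 ≡ 10, then 10·37 = 370 ≡ 52, then 52·39 = 2028 ≡ 14. So 39^27 ≡ 14 (mod 53).
Hence ψ⁻¹(39) = 14.

14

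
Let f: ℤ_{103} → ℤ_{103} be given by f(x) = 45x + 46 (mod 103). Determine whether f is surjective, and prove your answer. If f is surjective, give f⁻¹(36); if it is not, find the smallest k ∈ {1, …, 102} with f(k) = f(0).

Recall: surjectivity means every element of the codomain has a preimage under f.
Since gcd(45, 103) = 1, 45 is invertible modulo 103. Euclid's algorithm: 103 = 2·45 + 13, 45 = 3·13 + 6, 13 = 2·6 + 1; back-substituting gives 1 = 87·45 − 38·103, so 45⁻¹ ≡ 87 (mod 103).
Then y ↦ 87(y − 46) is a two-sided inverse to f, so every y ∈ ℤ_{103} has a preimage.
Therefore f is surjective.
Since f is surjective, we find f⁻¹(36): we need 45x ≡ 36 − 46 ≡ 93 (mod 103). Using 45⁻¹ = 87: x ≡ 87·93 = 8091 = 78·103 + 57, so x = 57.
Check: f(57) = 45·57 + 46 = 2611 = 25·103 + 36 ≡ 36 (mod 103).

57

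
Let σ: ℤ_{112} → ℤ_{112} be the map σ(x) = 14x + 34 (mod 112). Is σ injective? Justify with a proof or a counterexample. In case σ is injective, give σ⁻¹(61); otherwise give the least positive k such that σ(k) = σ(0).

8

Recall that injectivity means: for all x_1, x_2 in the domain, σ(x_1) = σ(x_2) implies x_1 = x_2.
We have gcd(14, 112) = 14 > 1. Taking x_1 = 0 and x_2 = 8: σ(0) = 34 and σ(8) = 14·8 + 34 = 146 ≡ 34 (mod 112).
So σ(0) = σ(8) while 0 ≠ 8, hence σ is not injective.
Since σ is not injective, we find the least positive k with σ(k) = σ(0): this means 14k ≡ 0 (mod 112), i.e. 112 ∣ 14k. Since gcd(14, 112) = 14, dividing through by 14 this holds exactly when 8 ∣ k.
The smallest positive such k is 8.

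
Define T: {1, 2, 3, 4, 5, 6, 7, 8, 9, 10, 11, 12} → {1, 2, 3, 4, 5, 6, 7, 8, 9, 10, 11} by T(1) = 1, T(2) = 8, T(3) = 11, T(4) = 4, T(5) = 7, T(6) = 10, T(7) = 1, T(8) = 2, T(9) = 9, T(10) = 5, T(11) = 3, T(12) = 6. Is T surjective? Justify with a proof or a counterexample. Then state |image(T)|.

11

Every element of the codomain has a preimage: 1 = T(1), 2 = T(8), 3 = T(11), 4 = T(4), 5 = T(10), 6 = T(12), 7 = T(5), 8 = T(2), 9 = T(9), 10 = T(6), 11 = T(3).
Therefore T is surjective.
The image of T is {1, 2, 3, 4, 5, 6, 7, 8, 9, 10, 11}, which has 11 elements.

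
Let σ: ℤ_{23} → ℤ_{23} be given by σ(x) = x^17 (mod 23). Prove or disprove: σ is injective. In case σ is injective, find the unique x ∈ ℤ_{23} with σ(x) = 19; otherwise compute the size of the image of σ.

7

Since 23 is prime, the nonzero elements of ℤ_{23} form a cyclic group of order 22.
As gcd(17, 22) = 1, raising to the 17th power is a bijection on this group: if x_1^17 ≡ x_2^17 then (x_1x_2^{−1})^17 = 1, and the only element of order dividing gcd(17, 22) = 1 is 1, so x_1 = x_2.
With σ(0) = 0 this makes σ injective on all of ℤ_{23}, hence bijective (finite equal-size domain and codomain). In particular σ is injective.
Since σ is injective, we find the preimage of 19. The inverse of x ↦ x^17 on (ℤ_{23})^× is x ↦ x^13, because 17·13 = 221 = 10·22 + 1 ≡ 1 (mod 22) and x^{22} = 1 for x ≠ 0 (Fermat). So σ⁻¹(19) = 19^13 mod 23.
Repeated squaring mod 23: 19^1 ≡ 19, 19^2 ≡ 19² = 361 ≡ 16, 19^4 ≡ 16² = 256 ≡ 3, 19^8 ≡ 3² = 9. Since 13 = 8 + 4 + 1, 19^13 ≡ 9·3·19: 9·3 = 27 ≡ 4, then 4·19 = 76 ≡ 7. So 19^13 ≡ 7 (mod 23).
Hence σ⁻¹(19) = 7.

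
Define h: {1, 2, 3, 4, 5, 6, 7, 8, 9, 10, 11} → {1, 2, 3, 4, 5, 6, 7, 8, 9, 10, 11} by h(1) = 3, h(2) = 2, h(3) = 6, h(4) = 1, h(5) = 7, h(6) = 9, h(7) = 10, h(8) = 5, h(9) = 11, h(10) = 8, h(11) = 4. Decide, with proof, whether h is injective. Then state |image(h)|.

11

The values h(1), …, h(11) are 3, 2, 6, 1, 7, 9, 10, 5, 11, 8, 4 — all distinct.
So h(u) = h(v) only when u = v, and h is injective.
The image of h is {1, 2, 3, 4, 5, 6, 7, 8, 9, 10, 11}, which has 11 elements.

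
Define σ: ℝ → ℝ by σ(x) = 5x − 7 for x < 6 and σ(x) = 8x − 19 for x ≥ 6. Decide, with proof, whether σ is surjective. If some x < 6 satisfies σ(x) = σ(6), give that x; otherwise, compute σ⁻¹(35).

Both pieces are strictly increasing (slopes 5 and 8), so each is injective on its own interval.
The left piece maps (−∞, 6) onto (−∞, 23); the right piece maps [6, ∞) onto [29, ∞).
The union (−∞, 23) ∪ [29, ∞) omits the interval between 23 and 29; in particular 23 has no preimage. So σ is not surjective.
Because the two images are disjoint, no x < 6 has σ(x) = σ(6), so we compute σ⁻¹(35): 35 lies in [29, ∞), so solve 8x − 19 = 35: x = (35 + 19)/8 = 27/4.

27/4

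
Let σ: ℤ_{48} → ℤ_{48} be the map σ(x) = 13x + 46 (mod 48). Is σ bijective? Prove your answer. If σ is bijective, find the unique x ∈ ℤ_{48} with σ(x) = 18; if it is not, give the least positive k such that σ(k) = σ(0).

If σ(x_1) = σ(x_2), then 13x_1 ≡ 13x_2 (mod 48). Because gcd(13, 48) = 1, we may cancel 13 to get x_1 ≡ x_2 (mod 48).
We now compute 13⁻¹ mod 48 explicitly. Euclid's algorithm: 48 = 3·13 + 9, 13 = 1·9 + 4, 9 = 2·4 + 1; back-substituting gives 1 = 37·13 − 10·48, so 13⁻¹ ≡ 37 (mod 48).
For any y ∈ ℤ_{48}, x = 37(y − 46) mod 48 satisfies σ(x) = 13·37(y − 46) + 46 ≡ y (since 13·37 ≡ 1 mod 48). So every y has a preimage.
So σ is bijective.
Since σ is bijective, we find σ⁻¹(18): we need 13x ≡ 18 − 46 ≡ 20 (mod 48). Using 13⁻¹ = 37: x ≡ 37·20 = 740 = 15·48 + 20, so x = 20.
Check: σ(20) = 13·20 + 46 = 306 = 6·48 + 18 ≡ 18 (mod 48).

20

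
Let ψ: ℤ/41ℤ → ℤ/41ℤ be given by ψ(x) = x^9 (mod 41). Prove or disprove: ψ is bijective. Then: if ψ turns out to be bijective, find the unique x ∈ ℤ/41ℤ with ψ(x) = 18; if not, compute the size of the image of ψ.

16

Since 41 is prime, the nonzero elements of ℤ/41ℤ form a cyclic group of order 40.
As gcd(9, 40) = 1, raising to the 9th power is a bijection on this group: if x_1^9 ≡ x_2^9 then (x_1x_2^{−1})^9 = 1, and the only element of order dividing gcd(9, 40) = 1 is 1, so x_1 = x_2.
With ψ(0) = 0 this makes ψ injective on all of ℤ/41ℤ, hence bijective (finite equal-size domain and codomain). In particular ψ is bijective.
Since ψ is bijective, we find the preimage of 18. The inverse of x ↦ x^9 on (ℤ/41ℤ)^× is x ↦ x^9, because 9·9 = 81 = 2·40 + 1 ≡ 1 (mod 40) and x^{40} = 1 for x ≠ 0 (Fermat). So ψ⁻¹(18) = 18^9 mod 41.
Repeated squaring mod 41: 18^1 ≡ 18, 18^2 ≡ 18² = 324 ≡ 37, 18^4 ≡ 37² = 1369 ≡ 16, 18^8 ≡ 16² = 256 ≡ 10. Since 9 = 8 + 1, 18^9 ≡ 10·18: 10·18 = 180 ≡ 16. So 18^9 ≡ 16 (mod 41).
Hence ψ⁻¹(18) = 16.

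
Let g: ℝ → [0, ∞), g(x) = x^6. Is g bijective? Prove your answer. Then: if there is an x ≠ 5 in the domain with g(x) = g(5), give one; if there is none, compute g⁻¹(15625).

-5

g(5) = 15625 = (−5)^6 = g(−5) (since 6 is even), with 5 ≠ −5. So g is not injective, hence not bijective.
For the follow-up, such an x exists: taking x = −5 ∈ ℝ gives g(−5) = 15625 = g(5) with −5 ≠ 5.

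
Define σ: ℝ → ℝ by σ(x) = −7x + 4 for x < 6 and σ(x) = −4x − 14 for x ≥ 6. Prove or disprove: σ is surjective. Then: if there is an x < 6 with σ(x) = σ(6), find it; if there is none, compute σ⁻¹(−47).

33/4

Both pieces are strictly decreasing (slopes −7 and −4), so each is injective on its own interval.
The left piece maps (−∞, 6) onto (−38, ∞); the right piece maps [6, ∞) onto (−∞, −38].
These images together cover ℝ, so σ is surjective.
Because the two images are disjoint, no x < 6 has σ(x) = σ(6), so we compute σ⁻¹(−47): −47 lies in (−∞, −38], so solve −4x − 14 = −47: x = (−47 + 14)/(−4) = 33/4.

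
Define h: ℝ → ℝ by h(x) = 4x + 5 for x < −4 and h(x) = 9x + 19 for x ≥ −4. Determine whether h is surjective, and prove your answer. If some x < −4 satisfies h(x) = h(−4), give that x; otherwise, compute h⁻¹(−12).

Both pieces are strictly increasing (slopes 4 and 9), so each is injective on its own interval.
The left piece maps (−∞, −4) onto (−∞, −11); the right piece maps [−4, ∞) onto [−17, ∞).
The union (−∞, −11) ∪ [−17, ∞) covers ℝ, so h is surjective.
For the follow-up: the images overlap, so an x < −4 with h(x) = h(−4) exists. h(−4) = −17; solving 4x + 5 = −17 for x < −4 gives x = (−17 − 5)/4 = −11/2.

-11/2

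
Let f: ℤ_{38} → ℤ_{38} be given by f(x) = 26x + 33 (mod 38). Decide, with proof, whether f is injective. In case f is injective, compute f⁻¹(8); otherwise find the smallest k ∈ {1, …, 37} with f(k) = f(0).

19

We have gcd(26, 38) = 2 > 1. Taking a = 0 and b = 19: f(0) = 33 and f(19) = 26·19 + 33 = 527 ≡ 33 (mod 38).
So f(0) = f(19) while 0 ≠ 19, therefore f is not injective.
Since f is not injective, we find the least positive k with f(k) = f(0): this means 26k ≡ 0 (mod 38), i.e. 38 ∣ 26k. Since gcd(26, 38) = 2, dividing through by 2 this holds exactly when 19 ∣ 13k, and as gcd(13, 19) = 1, exactly when 19 ∣ k.
The smallest positive such k is 19.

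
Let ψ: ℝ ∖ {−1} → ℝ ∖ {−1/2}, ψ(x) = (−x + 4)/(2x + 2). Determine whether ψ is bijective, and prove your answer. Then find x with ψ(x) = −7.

-18/13

Suppose ψ(s) = ψ(t). Cross-multiplying: (−s + 4)(2t + 2) = (−t + 4)(2s + 2).
Expanding both sides and cancelling the symmetric terms leaves −10·(s − t) = 0. Since −10 ≠ 0, s = t. Therefore ψ is injective.
For any y ≠ −1/2, solving y(2x + 2) = −x + 4 for x gives a well-defined x ≠ −1. So ψ is surjective.
Thus ψ is bijective.
Solving ψ(x) = −7: cross-multiplying gives −x + 4 = −7(2x + 2), which rearranges to 13x = −18, so x = −18/13.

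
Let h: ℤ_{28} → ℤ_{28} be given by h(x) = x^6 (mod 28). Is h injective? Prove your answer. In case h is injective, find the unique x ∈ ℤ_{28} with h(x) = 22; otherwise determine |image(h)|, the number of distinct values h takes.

h(1) = 1^6 = 1.
h(3): Repeated squaring mod 28: 3^1 ≡ 3, 3^2 ≡ 3² = 9, 3^4 ≡ 9² = 81 ≡ 25. Since 6 = 4 + 2, 3^6 ≡ 25·9: 25·9 = 225 ≡ 1. So 3^6 ≡ 1 (mod 28).
So h(1) = h(3) = 1 while 1 ≠ 3, thus h is not injective.
Since h is not injective, we determine |image(h)|. Computing x^6 mod 28 for each x (by repeated squaring, reducing mod 28 at every step), the values h(0), h(1), …, h(27) are: 0, 1, 8, 1, 8, 1, 8, 21, 8, 1, 8, 1, 8, 1, 0, 1, 8, 1, 8, 1, 8, 21, 8, 1, 8, 1, 8, 1.
The distinct values are {0, 1, 8, 21}; there are 4 of them.

4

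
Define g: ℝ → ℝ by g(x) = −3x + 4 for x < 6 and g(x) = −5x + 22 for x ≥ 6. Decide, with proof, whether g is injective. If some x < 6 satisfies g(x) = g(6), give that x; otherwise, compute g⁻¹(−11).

Both pieces are strictly decreasing (slopes −3 and −5), so each is injective on its own interval.
The left piece maps (−∞, 6) onto (−14, ∞); the right piece maps [6, ∞) onto (−∞, −8].
These images overlap. In particular g(6) = −8 (right piece), and solving −3x + 4 = −8 on the left piece gives x = 4 < 6.
So g(4) = g(6) with 4 ≠ 6, and g is not injective. This x = 4 is the requested value below 6.

4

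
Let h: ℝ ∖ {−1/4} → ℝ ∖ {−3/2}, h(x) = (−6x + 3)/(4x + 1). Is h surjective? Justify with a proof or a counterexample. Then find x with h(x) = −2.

For any y ≠ −3/2, solving y(4x + 1) = −6x + 3 for x gives a well-defined x ≠ −1/4. So h is surjective.
Solving h(x) = −2: cross-multiplying gives −6x + 3 = −2(4x + 1), which rearranges to 2x = −5, so x = −5/2.

-5/2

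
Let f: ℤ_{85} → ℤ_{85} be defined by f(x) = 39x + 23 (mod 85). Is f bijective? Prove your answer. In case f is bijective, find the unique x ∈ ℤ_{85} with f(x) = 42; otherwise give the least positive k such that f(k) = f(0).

31

Recall: injectivity means: for all s, t in the domain, f(s) = f(t) implies s = t.
Suppose f(s) = f(t) in ℤ_{85}. Then 39s + 23 ≡ 39t + 23 (mod 85), hence 39(s − t) ≡ 0 (mod 85).
Since gcd(39, 85) = 1, 39 is invertible modulo 85, so s − t ≡ 0 (mod 85), i.e. s = t.
We now compute 39⁻¹ mod 85 explicitly. Euclid's algorithm: 85 = 2·39 + 7, 39 = 5·7 + 4, 7 = 1·4 + 3, 4 = 1·3 + 1; back-substituting gives 1 = 24·39 − 11·85, so 39⁻¹ ≡ 24 (mod 85).
Then y ↦ 24(y − 23) is a two-sided inverse to f, so every y ∈ ℤ_{85} has a preimage.
Therefore f is bijective.
Since f is bijective, we find f⁻¹(42): we need 39x ≡ 42 − 23 ≡ 19 (mod 85). Using 39⁻¹ = 24: x ≡ 24·19 = 456 = 5·85 + 31, so x = 31.
Check: f(31) = 39·31 + 23 = 1232 = 14·85 + 42 ≡ 42 (mod 85).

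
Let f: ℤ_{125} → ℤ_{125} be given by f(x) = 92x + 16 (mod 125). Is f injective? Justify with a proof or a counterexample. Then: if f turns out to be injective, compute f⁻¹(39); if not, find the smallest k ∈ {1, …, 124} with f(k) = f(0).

94

Suppose f(x_1) = f(x_2) in ℤ_{125}. Then 92x_1 + 16 ≡ 92x_2 + 16 (mod 125), hence 92(x_1 − x_2) ≡ 0 (mod 125).
Since gcd(92, 125) = 1, 92 is invertible modulo 125, so x_1 − x_2 ≡ 0 (mod 125), i.e. x_1 = x_2.
So f is injective.
We now compute 92⁻¹ mod 125 explicitly. Euclid's algorithm: 125 = 1·92 + 33, 92 = 2·33 + 26, 33 = 1·26 + 7, 26 = 3·7 + 5, 7 = 1·5 + 2, 5 = 2·2 + 1; back-substituting gives 1 = 53·92 − 39·125, so 92⁻¹ ≡ 53 (mod 125).
Since f is injective, we find f⁻¹(39): we need 92x ≡ 39 − 16 ≡ 23 (mod 125). Using 92⁻¹ = 53: x ≡ 53·23 = 1219 = 9·125 + 94, so x = 94.
Check: f(94) = 92·94 + 16 = 8664 = 69·125 + 39 ≡ 39 (mod 125).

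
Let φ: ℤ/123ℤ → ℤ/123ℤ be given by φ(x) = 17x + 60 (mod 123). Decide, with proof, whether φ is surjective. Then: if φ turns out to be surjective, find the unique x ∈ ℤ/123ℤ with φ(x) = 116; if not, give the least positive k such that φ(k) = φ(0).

Recall that surjectivity means every element of the codomain has a preimage under φ.
Since gcd(17, 123) = 1, 17 is invertible modulo 123. Euclid's algorithm: 123 = 7·17 + 4, 17 = 4·4 + 1; back-substituting gives 1 = 29·17 − 4·123, so 17⁻¹ ≡ 29 (mod 123).
Then y ↦ 29(y − 60) is a two-sided inverse to φ, so every y ∈ ℤ/123ℤ has a preimage.
Therefore φ is surjective.
Since φ is surjective, we find φ⁻¹(116): we need 17x ≡ 116 − 60 ≡ 56 (mod 123). Using 17⁻¹ = 29: x ≡ 29·56 = 1624 = 13·123 + 25, so x = 25.
Check: φ(25) = 17·25 + 60 = 485 = 3·123 + 116 ≡ 116 (mod 123).

25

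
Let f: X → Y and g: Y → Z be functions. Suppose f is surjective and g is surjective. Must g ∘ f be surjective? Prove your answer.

Let c ∈ Z. Since g is surjective, there is b ∈ Y with g(b) = c. Since f is surjective, there is a ∈ X with f(a) = b.
Then (g ∘ f)(a) = g(b) = c. Thus g ∘ f is surjective.

surjective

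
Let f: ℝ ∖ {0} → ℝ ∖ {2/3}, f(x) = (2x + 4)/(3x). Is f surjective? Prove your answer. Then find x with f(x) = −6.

-1/5

For any y ≠ 2/3, solving y(3x) = 2x + 4 for x gives a well-defined x ≠ 0. So f is surjective.
Solving f(x) = −6: cross-multiplying gives 2x + 4 = −6(3x), which rearranges to 20x = −4, so x = −1/5.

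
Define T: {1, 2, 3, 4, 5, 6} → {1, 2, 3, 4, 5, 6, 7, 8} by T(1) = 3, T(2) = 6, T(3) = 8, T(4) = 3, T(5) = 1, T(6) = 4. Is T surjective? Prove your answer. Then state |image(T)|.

No element maps to 2, so T is not surjective.
The image of T is {1, 3, 4, 6, 8}, which has 5 elements.

5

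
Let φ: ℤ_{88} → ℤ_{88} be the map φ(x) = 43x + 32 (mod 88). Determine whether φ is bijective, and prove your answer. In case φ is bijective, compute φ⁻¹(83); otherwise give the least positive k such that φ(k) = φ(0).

If φ(u) = φ(v), then 43u ≡ 43v (mod 88). Because gcd(43, 88) = 1, we may cancel 43 to get u ≡ v (mod 88).
We now compute 43⁻¹ mod 88 explicitly. Euclid's algorithm: 88 = 2·43 + 2, 43 = 21·2 + 1; back-substituting gives 1 = 43·43 − 21·88, so 43⁻¹ ≡ 43 (mod 88).
For any y ∈ ℤ_{88}, x = 43(y − 32) mod 88 satisfies φ(x) = 43·43(y − 32) + 32 ≡ y (since 43·43 ≡ 1 mod 88). So every y has a preimage.
Thus φ is bijective.
Since φ is bijective, we find φ⁻¹(83): we need 43x ≡ 83 − 32 ≡ 51 (mod 88). Using 43⁻¹ = 43: x ≡ 43·51 = 2193 = 24·88 + 81, so x = 81.
Check: φ(81) = 43·81 + 32 = 3515 = 39·88 + 83 ≡ 83 (mod 88).

81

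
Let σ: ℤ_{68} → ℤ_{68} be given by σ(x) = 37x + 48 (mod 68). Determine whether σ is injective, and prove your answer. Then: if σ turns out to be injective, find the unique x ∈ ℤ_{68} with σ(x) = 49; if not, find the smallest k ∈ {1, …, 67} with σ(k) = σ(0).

57

Recall: σ is injective if σ(x_1) = σ(x_2) implies x_1 = x_2.
If σ(x_1) = σ(x_2), then 37x_1 ≡ 37x_2 (mod 68). Because gcd(37, 68) = 1, we may cancel 37 to get x_1 ≡ x_2 (mod 68).
Thus σ is injective.
We now compute 37⁻¹ mod 68 explicitly. Euclid's algorithm: 68 = 1·37 + 31, 37 = 1·31 + 6, 31 = 5·6 + 1; back-substituting gives 1 = 57·37 − 31·68, so 37⁻¹ ≡ 57 (mod 68).
Since σ is injective, we find σ⁻¹(49): we need 37x ≡ 49 − 48 ≡ 1 (mod 68). Using 37⁻¹ = 57: x ≡ 57·1 = 57, so x = 57.
Check: σ(57) = 37·57 + 48 = 2157 = 31·68 + 49 ≡ 49 (mod 68).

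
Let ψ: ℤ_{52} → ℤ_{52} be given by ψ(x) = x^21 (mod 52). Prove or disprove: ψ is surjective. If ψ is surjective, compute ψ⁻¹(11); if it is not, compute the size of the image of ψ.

15

ψ(2): Repeated squaring mod 52: 2^1 ≡ 2, 2^2 ≡ 2² = 4, 2^4 ≡ 4² = 16, 2^8 ≡ 16² = 256 ≡ 48, 2^16 ≡ 48² = 2304 ≡ 16. Since 21 = 16 + 4 + 1, 2^21 ≡ 16·16·2: 16·16 = 256 ≡ 48, then 48·2 = 96 ≡ 44. So 2^21 ≡ 44 (mod 52).
ψ(6): Repeated squaring mod 52: 6^1 ≡ 6, 6^2 ≡ 6² = 36, 6^4 ≡ 36² = 1296 ≡ 48, 6^8 ≡ 48² = 2304 ≡ 16, 6^16 ≡ 16² = 256 ≡ 48. Since 21 = 16 + 4 + 1, 6^21 ≡ 48·48·6: 48·48 = 2304 ≡ 16, then 16·6 = 96 ≡ 44. So 6^21 ≡ 44 (mod 52).
So ψ(2) = ψ(6) = 44 while 2 ≠ 6, hence ψ is not injective.
A non-injective map from the 52-element set ℤ_{52} to itself takes at most 51 distinct values, so it cannot be surjective. So ψ is not surjective.
Since ψ is not surjective, we determine |image(ψ)|. Computing x^21 mod 52 for each x (by repeated squaring, reducing mod 52 at every step), the values ψ(0), ψ(1), …, ψ(51) are: 0, 1, 44, 27, 12, 5, 44, 47, 8, 1, 12, 47, 12, 13, 40, 31, 40, 25, 44, 31, 8, 21, 40, 51, 8, 25, 0, 27, 44, 1, 12, 31, 44, 21, 8, 27, 12, 21, 12, 39, 40, 5, 40, 51, 44, 5, 8, 47, 40, 25, 8, 51.
The distinct values are {0, 1, 5, 8, 12, 13, 21, 25, 27, 31, 39, 40, 44, 47, 51}; there are 15 of them.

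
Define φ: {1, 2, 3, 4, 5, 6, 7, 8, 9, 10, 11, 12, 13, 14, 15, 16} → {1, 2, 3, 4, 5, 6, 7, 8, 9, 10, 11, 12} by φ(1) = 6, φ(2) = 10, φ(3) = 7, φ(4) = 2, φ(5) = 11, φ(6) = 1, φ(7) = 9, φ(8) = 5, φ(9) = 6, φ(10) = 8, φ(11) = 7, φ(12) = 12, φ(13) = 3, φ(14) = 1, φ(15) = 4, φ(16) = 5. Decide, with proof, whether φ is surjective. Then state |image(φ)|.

12

Every element of the codomain has a preimage: 1 = φ(6), 2 = φ(4), 3 = φ(13), 4 = φ(15), 5 = φ(8), 6 = φ(1), 7 = φ(3), 8 = φ(10), 9 = φ(7), 10 = φ(2), 11 = φ(5), 12 = φ(12).
Hence φ is surjective.
The image of φ is {1, 2, 3, 4, 5, 6, 7, 8, 9, 10, 11, 12}, which has 12 elements.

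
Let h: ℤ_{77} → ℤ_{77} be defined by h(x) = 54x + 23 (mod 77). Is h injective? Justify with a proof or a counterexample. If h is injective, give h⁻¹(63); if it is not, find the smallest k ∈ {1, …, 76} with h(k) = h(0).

Suppose h(u) = h(v) in ℤ_{77}. Then 54u + 23 ≡ 54v + 23 (mod 77), thus 54(u − v) ≡ 0 (mod 77).
Since gcd(54, 77) = 1, 54 is invertible modulo 77, therefore u − v ≡ 0 (mod 77), i.e. u = v.
Thus h is injective.
We now compute 54⁻¹ mod 77 explicitly. Euclid's algorithm: 77 = 1·54 + 23, 54 = 2·23 + 8, 23 = 2·8 + 7, 8 = 1·7 + 1; back-substituting gives 1 = 10·54 − 7·77, so 54⁻¹ ≡ 10 (mod 77).
Since h is injective, we find h⁻¹(63): we need 54x ≡ 63 − 23 ≡ 40 (mod 77). Using 54⁻¹ = 10: x ≡ 10·40 = 400 = 5·77 + 15, so x = 15.
Check: h(15) = 54·15 + 23 = 833 = 10·77 + 63 ≡ 63 (mod 77).

15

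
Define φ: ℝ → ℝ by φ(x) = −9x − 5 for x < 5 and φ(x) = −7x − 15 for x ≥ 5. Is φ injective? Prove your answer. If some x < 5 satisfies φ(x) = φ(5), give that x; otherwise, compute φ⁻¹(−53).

38/7

Both pieces are strictly decreasing (slopes −9 and −7), so each is injective on its own interval.
The left piece maps (−∞, 5) onto (−50, ∞); the right piece maps [5, ∞) onto (−∞, −50].
These images are disjoint, so no value is attained by both pieces. So φ is injective.
Because the two images are disjoint, no x < 5 has φ(x) = φ(5), so we compute φ⁻¹(−53): −53 lies in (−∞, −50], so solve −7x − 15 = −53: x = (−53 + 15)/(−7) = 38/7.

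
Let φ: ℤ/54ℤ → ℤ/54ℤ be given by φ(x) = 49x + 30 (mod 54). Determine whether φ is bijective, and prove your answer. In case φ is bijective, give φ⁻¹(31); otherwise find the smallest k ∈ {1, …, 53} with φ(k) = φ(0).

43

Recall: injectivity means: for all a, b in the domain, φ(a) = φ(b) implies a = b.
Suppose φ(a) = φ(b) in ℤ/54ℤ. Then 49a + 30 ≡ 49b + 30 (mod 54), so 49(a − b) ≡ 0 (mod 54).
Since gcd(49, 54) = 1, 49 is invertible modulo 54, therefore a − b ≡ 0 (mod 54), i.e. a = b.
We now compute 49⁻¹ mod 54 explicitly. Euclid's algorithm: 54 = 1·49 + 5, 49 = 9·5 + 4, 5 = 1·4 + 1; back-substituting gives 1 = 43·49 − 39·54, so 49⁻¹ ≡ 43 (mod 54).
Then y ↦ 43(y − 30) is a two-sided inverse to φ, so every y ∈ ℤ/54ℤ has a preimage.
Thus φ is bijective.
Since φ is bijective, we compute φ⁻¹(31): solve 49x + 30 ≡ 31 (mod 54), i.e. 49x ≡ 1 (mod 54).
Multiplying by 49⁻¹ = 43 gives x ≡ 43·1 = 43 ≡ 43 (mod 54).
Check: φ(43) = 49·43 + 30 = 2137 = 39·54 + 31 ≡ 31 (mod 54).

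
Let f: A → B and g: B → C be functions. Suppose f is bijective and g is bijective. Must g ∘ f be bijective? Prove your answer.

bijective

Injectivity: if g(f(s)) = g(f(t)) then f(s) = f(t) (g injective) so s = t (f injective).
Surjectivity: for c ∈ C pick b with g(b) = c, then a with f(a) = b; then (g ∘ f)(a) = c.
Therefore g ∘ f is bijective.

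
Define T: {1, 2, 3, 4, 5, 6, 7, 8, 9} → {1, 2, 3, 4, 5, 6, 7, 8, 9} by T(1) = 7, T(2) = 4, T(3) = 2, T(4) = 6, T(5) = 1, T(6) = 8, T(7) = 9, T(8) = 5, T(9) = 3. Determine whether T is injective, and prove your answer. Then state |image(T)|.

9

The values T(1), …, T(9) are 7, 4, 2, 6, 1, 8, 9, 5, 3 — all distinct.
So T(s) = T(t) only when s = t, and T is injective.
The image of T is {1, 2, 3, 4, 5, 6, 7, 8, 9}, which has 9 elements.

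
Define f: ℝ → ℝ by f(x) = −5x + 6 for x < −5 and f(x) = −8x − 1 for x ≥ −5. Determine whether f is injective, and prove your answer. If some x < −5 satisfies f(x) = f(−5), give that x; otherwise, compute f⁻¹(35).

Both pieces are strictly decreasing (slopes −5 and −8), so each is injective on its own interval.
The left piece maps (−∞, −5) onto (31, ∞); the right piece maps [−5, ∞) onto (−∞, 39].
These images overlap. In particular f(−5) = 39 (right piece), and solving −5x + 6 = 39 on the left piece gives x = −33/5 < −5.
So f(−33/5) = f(−5) with −33/5 ≠ −5, and f is not injective. This x = −33/5 is the requested value below −5.

-33/5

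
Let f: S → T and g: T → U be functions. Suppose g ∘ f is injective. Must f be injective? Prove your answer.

injective

Suppose f(s) = f(t). Applying g: (g ∘ f)(s) = (g ∘ f)(t). Since g ∘ f is injective, s = t. Hence f is injective.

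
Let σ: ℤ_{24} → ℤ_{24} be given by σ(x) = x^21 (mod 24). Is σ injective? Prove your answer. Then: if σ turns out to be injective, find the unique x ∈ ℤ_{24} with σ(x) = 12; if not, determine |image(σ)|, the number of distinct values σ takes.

σ(0) = 0^21 = 0.
σ(6): Repeated squaring mod 24: 6^1 ≡ 6, 6^2 ≡ 6² = 36 ≡ 12, 6^4 ≡ 12² = 144 ≡ 0, 6^8 ≡ 0² = 0, 6^16 ≡ 0² = 0. Since 21 = 16 + 4 + 1, 6^21 ≡ 0·0·6: 0·0 = 0, then 0·6 = 0. So 6^21 ≡ 0 (mod 24).
So σ(0) = σ(6) = 0 while 0 ≠ 6, therefore σ is not injective.
Since σ is not injective, we determine |image(σ)|. Computing x^21 mod 24 for each x (by repeated squaring, reducing mod 24 at every step), the values σ(0), σ(1), …, σ(23) are: 0, 1, 8, 3, 16, 5, 0, 7, 8, 9, 16, 11, 0, 13, 8, 15, 16, 17, 0, 19, 8, 21, 16, 23.
The distinct values are {0, 1, 3, 5, 7, 8, 9, 11, 13, 15, 16, 17, 19, 21, 23}; there are 15 of them.

15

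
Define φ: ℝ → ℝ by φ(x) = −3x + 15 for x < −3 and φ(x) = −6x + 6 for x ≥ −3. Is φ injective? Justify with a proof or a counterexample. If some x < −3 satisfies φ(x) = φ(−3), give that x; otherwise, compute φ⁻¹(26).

Both pieces are strictly decreasing (slopes −3 and −6), so each is injective on its own interval.
The left piece maps (−∞, −3) onto (24, ∞); the right piece maps [−3, ∞) onto (−∞, 24].
These images are disjoint, so no value is attained by both pieces. Therefore φ is injective.
Because the two images are disjoint, no x < −3 has φ(x) = φ(−3), so we compute φ⁻¹(26): 26 lies in (24, ∞), so solve −3x + 15 = 26: x = (26 − 15)/(−3) = −11/3.

-11/3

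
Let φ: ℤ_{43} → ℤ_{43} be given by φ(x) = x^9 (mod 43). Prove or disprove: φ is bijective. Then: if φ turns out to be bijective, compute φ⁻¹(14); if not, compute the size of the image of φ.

φ(1) = 1^9 = 1.
φ(6): Repeated squaring mod 43: 6^1 ≡ 6, 6^2 ≡ 6² = 36, 6^4 ≡ 36² = 1296 ≡ 6, 6^8 ≡ 6² = 36. Since 9 = 8 + 1, 6^9 ≡ 36·6: 36·6 = 216 ≡ 1. So 6^9 ≡ 1 (mod 43).
So φ(1) = φ(6) = 1 while 1 ≠ 6, hence φ is not injective, hence not bijective.
Since φ is not bijective, we determine |image(φ)|. Computing x^9 mod 43 for each x (by repeated squaring, reducing mod 43 at every step), the values φ(0), φ(1), …, φ(42) are: 0, 1, 39, 32, 16, 22, 1, 42, 22, 35, 41, 35, 39, 21, 4, 16, 41, 41, 32, 27, 8, 11, 32, 35, 16, 11, 2, 2, 27, 39, 22, 4, 8, 2, 8, 21, 1, 42, 21, 27, 11, 4, 42.
The distinct values are {0, 1, 2, 4, 8, 11, 16, 21, 22, 27, 32, 35, 39, 41, 42}; there are 15 of them.

15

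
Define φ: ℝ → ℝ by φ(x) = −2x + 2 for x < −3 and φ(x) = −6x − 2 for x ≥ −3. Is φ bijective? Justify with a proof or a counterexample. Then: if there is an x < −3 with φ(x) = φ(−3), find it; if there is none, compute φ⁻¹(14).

-7

Both pieces are strictly decreasing (slopes −2 and −6), so each is injective on its own interval.
The left piece maps (−∞, −3) onto (8, ∞); the right piece maps [−3, ∞) onto (−∞, 16].
These images overlap. In particular φ(−3) = 16 (right piece), and solving −2x + 2 = 16 on the left piece gives x = −7 < −3.
So φ(−7) = φ(−3) with −7 ≠ −3, and φ is not injective, hence not bijective. This x = −7 is the requested value below −3.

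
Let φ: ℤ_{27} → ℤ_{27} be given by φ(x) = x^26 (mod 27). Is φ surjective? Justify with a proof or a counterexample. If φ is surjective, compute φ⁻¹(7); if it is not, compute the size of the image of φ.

φ(0) = 0^26 = 0.
φ(3): Repeated squaring mod 27: 3^1 ≡ 3, 3^2 ≡ 3² = 9, 3^4 ≡ 9² = 81 ≡ 0, 3^8 ≡ 0² = 0, 3^16 ≡ 0² = 0. Since 26 = 16 + 8 + 2, 3^26 ≡ 0·0·9: 0·0 = 0, then 0·9 = 0. So 3^26 ≡ 0 (mod 27).
So φ(0) = φ(3) = 0 while 0 ≠ 3, hence φ is not injective.
A non-injective map from the 27-element set ℤ_{27} to itself takes at most 26 distinct values, so it cannot be surjective. Thus φ is not surjective.
Since φ is not surjective, we determine |image(φ)|. Computing x^26 mod 27 for each x (by repeated squaring, reducing mod 27 at every step), the values φ(0), φ(1), …, φ(26) are: 0, 1, 13, 0, 7, 16, 0, 4, 10, 0, 19, 22, 0, 25, 25, 0, 22, 19, 0, 10, 4, 0, 16, 7, 0, 13, 1.
The distinct values are {0, 1, 4, 7, 10, 13, 16, 19, 22, 25}; there are 10 of them.

10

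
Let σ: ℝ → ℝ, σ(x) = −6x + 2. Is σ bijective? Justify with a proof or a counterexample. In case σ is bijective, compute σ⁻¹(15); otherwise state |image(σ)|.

-13/6

Recall that σ is injective if σ(s) = σ(t) implies s = t.
Suppose σ(s) = σ(t). Then −6s + 2 = −6t + 2, therefore −6s = −6t, hence s = t.
For any y ∈ ℝ, x = (y − 2)/(−6) satisfies σ(x) = y.
So σ is bijective.
Since σ is bijective, we compute σ⁻¹(15) = (15 − 2)/(−6) = −13/6.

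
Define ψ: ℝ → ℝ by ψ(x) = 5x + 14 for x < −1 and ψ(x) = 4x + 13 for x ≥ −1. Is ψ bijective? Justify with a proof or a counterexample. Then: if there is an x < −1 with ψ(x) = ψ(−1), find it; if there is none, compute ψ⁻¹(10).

-3/4

Both pieces are strictly increasing (slopes 5 and 4), so each is injective on its own interval.
The left piece maps (−∞, −1) onto (−∞, 9); the right piece maps [−1, ∞) onto [9, ∞).
Since 9 = 9, the images partition ℝ: ψ is injective and surjective, hence bijective.
Because the two images are disjoint, no x < −1 has ψ(x) = ψ(−1), so we compute ψ⁻¹(10): 10 lies in [9, ∞), so solve 4x + 13 = 10: x = (10 − 13)/4 = −3/4.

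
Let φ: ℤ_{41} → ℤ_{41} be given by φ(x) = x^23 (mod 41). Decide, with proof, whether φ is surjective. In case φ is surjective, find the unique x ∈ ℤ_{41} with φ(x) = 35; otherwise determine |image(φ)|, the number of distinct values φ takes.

Since 41 is prime, the nonzero elements of ℤ_{41} form a cyclic group of order 40.
As gcd(23, 40) = 1, raising to the 23rd power is a bijection on this group: if s^23 ≡ t^23 then (st^{−1})^23 = 1, and the only element of order dividing gcd(23, 40) = 1 is 1, so s = t.
With φ(0) = 0 this makes φ injective on all of ℤ_{41}, hence bijective (finite equal-size domain and codomain). In particular φ is surjective.
Since φ is surjective, we find the preimage of 35. The inverse of x ↦ x^23 on (ℤ_{41})^× is x ↦ x^7, because 23·7 = 161 = 4·40 + 1 ≡ 1 (mod 40) and x^{40} = 1 for x ≠ 0 (Fermat). So φ⁻¹(35) = 35^7 mod 41.
Repeated squaring mod 41: 35^1 ≡ 35, 35^2 ≡ 35² = 1225 ≡ 36, 35^4 ≡ 36² = 1296 ≡ 25. Since 7 = 4 + 2 + 1, 35^7 ≡ 25·36·35: 25·36 = 900 ≡ 39, then 39·35 = 1365 ≡ 12. So 35^7 ≡ 12 (mod 41).
Hence φ⁻¹(35) = 12.

12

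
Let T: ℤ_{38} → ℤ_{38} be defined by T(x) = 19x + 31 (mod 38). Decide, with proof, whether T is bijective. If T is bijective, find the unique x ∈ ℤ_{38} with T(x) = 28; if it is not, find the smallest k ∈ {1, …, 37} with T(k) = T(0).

We have gcd(19, 38) = 19 > 1. Taking x_1 = 0 and x_2 = 2: T(0) = 31 and T(2) = 19·2 + 31 = 69 ≡ 31 (mod 38).
So T(0) = T(2) while 0 ≠ 2, hence T is not injective, hence not bijective.
Since T is not bijective, we find the least positive k with T(k) = T(0): this means 19k ≡ 0 (mod 38), i.e. 38 ∣ 19k. Since gcd(19, 38) = 19, dividing through by 19 this holds exactly when 2 ∣ k.
The smallest positive such k is 2.

2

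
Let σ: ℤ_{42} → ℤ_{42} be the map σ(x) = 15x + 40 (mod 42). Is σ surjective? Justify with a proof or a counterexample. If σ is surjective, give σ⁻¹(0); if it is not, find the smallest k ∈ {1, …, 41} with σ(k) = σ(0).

Since gcd(15, 42) = 3, we have 15x ≡ 0 (mod 3) for all x, so σ(x) ≡ 1 (mod 3).
But 0 ≢ 1 (mod 3), so 0 ∈ ℤ_{42} has no preimage. Hence σ is not surjective.
Since σ is not surjective, we find the least positive k with σ(k) = σ(0): this means 15k ≡ 0 (mod 42), i.e. 42 ∣ 15k. Since gcd(15, 42) = 3, dividing through by 3 this holds exactly when 14 ∣ 5k, and as gcd(5, 14) = 1, exactly when 14 ∣ k.
The smallest positive such k is 14.

14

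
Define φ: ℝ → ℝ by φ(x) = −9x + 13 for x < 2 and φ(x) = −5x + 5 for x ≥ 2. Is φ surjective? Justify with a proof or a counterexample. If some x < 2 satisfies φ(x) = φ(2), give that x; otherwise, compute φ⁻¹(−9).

Both pieces are strictly decreasing (slopes −9 and −5), so each is injective on its own interval.
The left piece maps (−∞, 2) onto (−5, ∞); the right piece maps [2, ∞) onto (−∞, −5].
These images together cover ℝ, so φ is surjective.
Because the two images are disjoint, no x < 2 has φ(x) = φ(2), so we compute φ⁻¹(−9): −9 lies in (−∞, −5], so solve −5x + 5 = −9: x = (−9 − 5)/(−5) = 14/5.

14/5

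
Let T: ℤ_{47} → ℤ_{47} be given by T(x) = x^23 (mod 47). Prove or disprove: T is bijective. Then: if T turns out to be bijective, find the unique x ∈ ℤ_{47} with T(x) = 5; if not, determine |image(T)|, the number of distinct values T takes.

T(1) = 1^23 = 1.
T(2): Repeated squaring mod 47: 2^1 ≡ 2, 2^2 ≡ 2² = 4, 2^4 ≡ 4² = 16, 2^8 ≡ 16² = 256 ≡ 21, 2^16 ≡ 21² = 441 ≡ 18. Since 23 = 16 + 4 + 2 + 1, 2^23 ≡ 18·16·4·2: 18·16 = 288 ≡ 6, then 6·4 = 24, then 24·2 = 48 ≡ 1. So 2^23 ≡ 1 (mod 47).
So T(1) = T(2) = 1 while 1 ≠ 2, therefore T is not injective, hence not bijective.
Since T is not bijective, we determine |image(T)|. Computing x^23 mod 47 for each x (by repeated squaring, reducing mod 47 at every step), the values T(0), T(1), …, T(46) are: 0, 1, 1, 1, 1, 46, 1, 1, 1, 1, 46, 46, 1, 46, 1, 46, 1, 1, 1, 46, 46, 1, 46, 46, 1, 1, 46, 1, 1, 46, 46, 46, 1, 46, 1, 46, 1, 1, 46, 46, 46, 46, 1, 46, 46, 46, 46.
The distinct values are {0, 1, 46}; there are 3 of them.

3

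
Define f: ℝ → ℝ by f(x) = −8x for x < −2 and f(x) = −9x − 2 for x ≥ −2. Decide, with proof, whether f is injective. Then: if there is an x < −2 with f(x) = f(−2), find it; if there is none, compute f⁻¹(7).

-1

Both pieces are strictly decreasing (slopes −8 and −9), so each is injective on its own interval.
The left piece maps (−∞, −2) onto (16, ∞); the right piece maps [−2, ∞) onto (−∞, 16].
These images are disjoint, so no value is attained by both pieces. Thus f is injective.
Because the two images are disjoint, no x < −2 has f(x) = f(−2), so we compute f⁻¹(7): 7 lies in (−∞, 16], so solve −9x − 2 = 7: x = (7 + 2)/(−9) = −1.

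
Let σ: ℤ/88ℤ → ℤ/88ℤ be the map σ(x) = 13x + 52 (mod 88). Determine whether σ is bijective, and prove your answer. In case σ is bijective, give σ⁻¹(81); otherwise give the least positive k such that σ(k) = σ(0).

If σ(x_1) = σ(x_2), then 13x_1 ≡ 13x_2 (mod 88). Because gcd(13, 88) = 1, we may cancel 13 to get x_1 ≡ x_2 (mod 88).
We now compute 13⁻¹ mod 88 explicitly. Euclid's algorithm: 88 = 6·13 + 10, 13 = 1·10 + 3, 10 = 3·3 + 1; back-substituting gives 1 = 61·13 − 9·88, so 13⁻¹ ≡ 61 (mod 88).
For any y ∈ ℤ/88ℤ, x = 61(y − 52) mod 88 satisfies σ(x) = 13·61(y − 52) + 52 ≡ y (since 13·61 ≡ 1 mod 88). So every y has a preimage.
Hence σ is bijective.
Since σ is bijective, we compute σ⁻¹(81): solve 13x + 52 ≡ 81 (mod 88), i.e. 13x ≡ 29 (mod 88).
Multiplying by 13⁻¹ = 61 gives x ≡ 61·29 = 1769 = 20·88 + 9 ≡ 9 (mod 88).
Check: σ(9) = 13·9 + 52 = 169 = 1·88 + 81 ≡ 81 (mod 88).

9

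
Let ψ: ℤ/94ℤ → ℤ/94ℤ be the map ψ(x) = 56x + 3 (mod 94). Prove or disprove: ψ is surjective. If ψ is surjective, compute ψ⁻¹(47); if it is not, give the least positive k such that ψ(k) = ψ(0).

47

Since gcd(56, 94) = 2, we have 56x ≡ 0 (mod 2) for all x, so ψ(x) ≡ 1 (mod 2).
But 0 ≢ 1 (mod 2), so 0 ∈ ℤ/94ℤ has no preimage. Hence ψ is not surjective.
Since ψ is not surjective, we find the least positive k with ψ(k) = ψ(0): this means 56k ≡ 0 (mod 94), i.e. 94 ∣ 56k. Since gcd(56, 94) = 2, dividing through by 2 this holds exactly when 47 ∣ 28k, and as gcd(28, 47) = 1, exactly when 47 ∣ k.
The smallest positive such k is 47.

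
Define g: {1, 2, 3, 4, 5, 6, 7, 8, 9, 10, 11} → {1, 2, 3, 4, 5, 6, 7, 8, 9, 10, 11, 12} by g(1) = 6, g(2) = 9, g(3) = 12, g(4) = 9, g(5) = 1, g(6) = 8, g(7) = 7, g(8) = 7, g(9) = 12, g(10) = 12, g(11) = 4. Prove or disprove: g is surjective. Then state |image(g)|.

7

No element maps to 2, so g is not surjective.
The image of g is {1, 4, 6, 7, 8, 9, 12}, which has 7 elements.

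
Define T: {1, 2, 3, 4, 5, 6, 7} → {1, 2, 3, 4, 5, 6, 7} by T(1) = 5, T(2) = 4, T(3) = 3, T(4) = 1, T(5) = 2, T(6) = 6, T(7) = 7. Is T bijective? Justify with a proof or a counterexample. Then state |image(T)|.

The values 5, 4, 3, 1, 2, 6, 7 are a permutation of {1, 2, 3, 4, 5, 6, 7}: each element appears exactly once.
So T is injective and surjective, hence bijective.
The image of T is {1, 2, 3, 4, 5, 6, 7}, which has 7 elements.

7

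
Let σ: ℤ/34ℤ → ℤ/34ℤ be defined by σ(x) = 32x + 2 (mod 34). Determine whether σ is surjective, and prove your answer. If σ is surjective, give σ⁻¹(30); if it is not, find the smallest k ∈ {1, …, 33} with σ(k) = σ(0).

Since gcd(32, 34) = 2, we have 32x ≡ 0 (mod 2) for all x, so σ(x) ≡ 0 (mod 2).
But 1 ≢ 0 (mod 2), so 1 ∈ ℤ/34ℤ has no preimage. Thus σ is not surjective.
Since σ is not surjective, we find the least positive k with σ(k) = σ(0): this means 32k ≡ 0 (mod 34), i.e. 34 ∣ 32k. Since gcd(32, 34) = 2, dividing through by 2 this holds exactly when 17 ∣ 16k, and as gcd(16, 17) = 1, exactly when 17 ∣ k.
The smallest positive such k is 17.

17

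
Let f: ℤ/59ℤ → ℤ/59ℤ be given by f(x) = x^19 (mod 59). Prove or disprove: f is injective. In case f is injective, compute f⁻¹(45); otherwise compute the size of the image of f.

57

Since 59 is prime, the nonzero elements of ℤ/59ℤ form a cyclic group of order 58.
As gcd(19, 58) = 1, raising to the 19th power is a bijection on this group: if u^19 ≡ v^19 then (uv^{−1})^19 = 1, and the only element of order dividing gcd(19, 58) = 1 is 1, so u = v.
With f(0) = 0 this makes f injective on all of ℤ/59ℤ, hence bijective (finite equal-size domain and codomain). In particular f is injective.
Since f is injective, we find the preimage of 45. The inverse of x ↦ x^19 on (ℤ/59ℤ)^× is x ↦ x^55, because 19·55 = 1045 = 18·58 + 1 ≡ 1 (mod 58) and x^{58} = 1 for x ≠ 0 (Fermat). So f⁻¹(45) = 45^55 mod 59.
Repeated squaring mod 59: 45^1 ≡ 45, 45^2 ≡ 45² = 2025 ≡ 19, 45^4 ≡ 19² = 361 ≡ 7, 45^8 ≡ 7² = 49, 45^16 ≡ 49² = 2401 ≡ 41, 45^32 ≡ 41² = 1681 ≡ 29. Since 55 = 32 + 16 + 4 + 2 + 1, 45^55 ≡ 29·41·7·19·45: 29·41 = 1189 ≡ 9, then 9·7 = 63 ≡ 4, then 4·19 = 76 ≡ 17, then 17·45 = 765 ≡ 57. So 45^55 ≡ 57 (mod 59).
Hence f⁻¹(45) = 57.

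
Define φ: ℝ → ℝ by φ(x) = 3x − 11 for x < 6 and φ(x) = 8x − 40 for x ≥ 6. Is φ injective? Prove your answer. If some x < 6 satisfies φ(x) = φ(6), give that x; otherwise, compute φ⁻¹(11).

51/8

Both pieces are strictly increasing (slopes 3 and 8), so each is injective on its own interval.
The left piece maps (−∞, 6) onto (−∞, 7); the right piece maps [6, ∞) onto [8, ∞).
These images are disjoint, so no value is attained by both pieces. Therefore φ is injective.
Because the two images are disjoint, no x < 6 has φ(x) = φ(6), so we compute φ⁻¹(11): 11 lies in [8, ∞), so solve 8x − 40 = 11: x = (11 + 40)/8 = 51/8.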